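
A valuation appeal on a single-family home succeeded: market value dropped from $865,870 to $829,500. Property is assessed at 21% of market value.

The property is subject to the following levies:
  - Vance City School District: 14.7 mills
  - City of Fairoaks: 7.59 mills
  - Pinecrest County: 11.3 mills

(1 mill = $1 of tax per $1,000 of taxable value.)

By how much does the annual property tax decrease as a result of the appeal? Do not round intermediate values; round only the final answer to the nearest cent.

Old assessed value = $865,870 × 0.21 = $181,832.7
New assessed value = $829,500 × 0.21 = $174,195
Combined rate = 0.0147 + 0.00759 + 0.0113 = 0.03359
Old tax = $181,832.7 × 0.03359 = $6,107.760393
New tax = $174,195 × 0.03359 = $5,851.21005
Reduction = $6,107.760393 − $5,851.21005 = $256.550343

$256.55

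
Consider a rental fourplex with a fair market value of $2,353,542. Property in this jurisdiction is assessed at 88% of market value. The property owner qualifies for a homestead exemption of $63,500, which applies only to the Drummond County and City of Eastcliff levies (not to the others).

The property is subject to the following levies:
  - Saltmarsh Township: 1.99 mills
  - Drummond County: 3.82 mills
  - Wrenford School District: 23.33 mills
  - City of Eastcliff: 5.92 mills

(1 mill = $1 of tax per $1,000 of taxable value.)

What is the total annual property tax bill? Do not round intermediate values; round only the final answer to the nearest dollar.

Assessed value = $2,353,542 × 0.88 = $2,071,116.96
Saltmarsh Township: $2,071,116.96 × 0.00199 = $4,121.5227504
Drummond County: ($2,071,116.96 − $63,500) × 0.00382 = $2,007,616.96 × 0.00382 = $7,669.0967872
Wrenford School District: $2,071,116.96 × 0.02333 = $48,319.1586768
City of Eastcliff: ($2,071,116.96 − $63,500) × 0.00592 = $2,007,616.96 × 0.00592 = $11,885.0924032
Total = $71,994.8706176

$71,995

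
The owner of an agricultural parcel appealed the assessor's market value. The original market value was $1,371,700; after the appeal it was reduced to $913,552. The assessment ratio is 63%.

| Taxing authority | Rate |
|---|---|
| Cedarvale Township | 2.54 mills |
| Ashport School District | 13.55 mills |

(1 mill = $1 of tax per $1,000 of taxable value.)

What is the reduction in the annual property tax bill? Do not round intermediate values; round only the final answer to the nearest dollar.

$4,644

Old assessed value = $1,371,700 × 0.63 = $864,171
New assessed value = $913,552 × 0.63 = $575,537.76
Combined rate = 0.00254 + 0.01355 = 0.01609
Old tax = $864,171 × 0.01609 = $13,904.51139
New tax = $575,537.76 × 0.01609 = $9,260.4025584
Reduction = $13,904.51139 − $9,260.4025584 = $4,644.1088316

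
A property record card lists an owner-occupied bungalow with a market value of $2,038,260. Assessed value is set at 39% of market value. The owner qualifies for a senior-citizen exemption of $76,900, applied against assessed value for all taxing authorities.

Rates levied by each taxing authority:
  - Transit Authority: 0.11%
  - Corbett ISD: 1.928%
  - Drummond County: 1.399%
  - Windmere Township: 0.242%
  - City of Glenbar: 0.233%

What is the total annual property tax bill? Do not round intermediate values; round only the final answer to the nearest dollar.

$28,089

Assessed value = $2,038,260 × 0.39 = $794,921.4
Taxable value = $794,921.4 − $76,900 = $718,021.4
Transit Authority: $718,021.4 × 0.0011 = $789.82354
Corbett ISD: $718,021.4 × 0.01928 = $13,843.452592
Drummond County: $718,021.4 × 0.01399 = $10,045.119386
Windmere Township: $718,021.4 × 0.00242 = $1,737.611788
City of Glenbar: $718,021.4 × 0.00233 = $1,672.989862
Total = $789.82354 + $13,843.452592 + $10,045.119386 + $1,737.611788 + $1,672.989862 = $28,088.997168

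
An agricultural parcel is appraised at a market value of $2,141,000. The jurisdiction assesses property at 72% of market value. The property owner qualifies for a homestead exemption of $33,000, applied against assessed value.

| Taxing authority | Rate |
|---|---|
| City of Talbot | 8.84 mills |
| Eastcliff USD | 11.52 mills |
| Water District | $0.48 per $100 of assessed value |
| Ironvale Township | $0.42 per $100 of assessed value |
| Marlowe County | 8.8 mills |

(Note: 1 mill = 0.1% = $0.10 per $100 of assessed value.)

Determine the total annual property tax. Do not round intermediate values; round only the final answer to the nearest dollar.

$57,565

Assessed value = $2,141,000 × 0.72 = $1,541,520
Taxable value = $1,541,520 − $33,000 = $1,508,520
City of Talbot: $1,508,520 × 0.00884 = $13,335.3168
Eastcliff USD: $1,508,520 × 0.01152 = $17,378.1504
Water District: $1,508,520 × 0.0048 = $7,240.896
Ironvale Township: $1,508,520 × 0.0042 = $6,335.784
Marlowe County: $1,508,520 × 0.0088 = $13,274.976
Total = $57,565.1232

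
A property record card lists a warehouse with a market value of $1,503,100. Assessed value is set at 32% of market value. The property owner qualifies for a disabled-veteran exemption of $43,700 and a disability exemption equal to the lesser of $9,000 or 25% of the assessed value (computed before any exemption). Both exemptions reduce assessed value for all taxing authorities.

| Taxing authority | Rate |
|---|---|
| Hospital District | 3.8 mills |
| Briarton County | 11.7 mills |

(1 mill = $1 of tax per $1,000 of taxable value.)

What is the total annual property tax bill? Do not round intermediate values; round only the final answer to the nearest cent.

Assessed value = $1,503,100 × 0.32 = $480,992
Disability exemption = min($9,000, 25% × $480,992) = min($9,000, $120,248) = $9,000 (dollar cap binds)
Taxable value = $480,992 − $43,700 − $9,000 = $428,292
Hospital District: $428,292 × 0.0038 = $1,627.5096
Briarton County: $428,292 × 0.0117 = $5,011.0164
Total = $6,638.526

$6,638.53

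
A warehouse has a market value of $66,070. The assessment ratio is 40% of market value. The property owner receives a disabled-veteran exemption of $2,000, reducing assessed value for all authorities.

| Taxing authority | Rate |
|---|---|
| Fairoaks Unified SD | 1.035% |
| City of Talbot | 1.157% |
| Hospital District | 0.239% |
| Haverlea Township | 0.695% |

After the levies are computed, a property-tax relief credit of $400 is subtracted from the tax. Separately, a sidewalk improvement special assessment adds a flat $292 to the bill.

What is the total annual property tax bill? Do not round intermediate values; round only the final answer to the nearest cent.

$655.62

Assessed value = $66,070 × 0.4 = $26,428
Taxable value = $26,428 − $2,000 = $24,428
Fairoaks Unified SD: $24,428 × 0.01035 = $252.8298
City of Talbot: $24,428 × 0.01157 = $282.63196
Hospital District: $24,428 × 0.00239 = $58.38292
Haverlea Township: $24,428 × 0.00695 = $169.7746
Levies subtotal = $763.61928
After credit = $763.61928 − $400 = $363.61928
Total = $363.61928 + $292 = $655.61928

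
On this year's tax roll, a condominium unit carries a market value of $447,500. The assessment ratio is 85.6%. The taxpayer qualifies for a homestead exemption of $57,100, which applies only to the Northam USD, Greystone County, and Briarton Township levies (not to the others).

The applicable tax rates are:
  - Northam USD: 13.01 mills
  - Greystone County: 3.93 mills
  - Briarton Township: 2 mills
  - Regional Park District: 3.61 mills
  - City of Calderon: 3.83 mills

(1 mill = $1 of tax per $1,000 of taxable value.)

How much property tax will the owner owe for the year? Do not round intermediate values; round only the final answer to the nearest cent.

$9,023.65

Assessed value = $447,500 × 0.856 = $383,060
Northam USD: ($383,060 − $57,100) × 0.01301 = $325,960 × 0.01301 = $4,240.7396
Greystone County: ($383,060 − $57,100) × 0.00393 = $325,960 × 0.00393 = $1,281.0228
Briarton Township: ($383,060 − $57,100) × 0.002 = $325,960 × 0.002 = $651.92
Regional Park District: $383,060 × 0.00361 = $1,382.8466
City of Calderon: $383,060 × 0.00383 = $1,467.1198
Total = $9,023.6488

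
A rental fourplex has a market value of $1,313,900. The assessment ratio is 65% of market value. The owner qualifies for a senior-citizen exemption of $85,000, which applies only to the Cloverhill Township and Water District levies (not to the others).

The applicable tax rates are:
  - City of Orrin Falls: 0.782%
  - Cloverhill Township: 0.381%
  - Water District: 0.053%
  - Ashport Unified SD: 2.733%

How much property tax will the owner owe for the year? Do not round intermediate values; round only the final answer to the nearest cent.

Assessed value = $1,313,900 × 0.65 = $854,035
City of Orrin Falls: $854,035 × 0.00782 = $6,678.5537
Cloverhill Township: ($854,035 − $85,000) × 0.00381 = $769,035 × 0.00381 = $2,930.02335
Water District: ($854,035 − $85,000) × 0.00053 = $769,035 × 0.00053 = $407.58855
Ashport Unified SD: $854,035 × 0.02733 = $23,340.77655
Total = $33,356.94215

$33,356.94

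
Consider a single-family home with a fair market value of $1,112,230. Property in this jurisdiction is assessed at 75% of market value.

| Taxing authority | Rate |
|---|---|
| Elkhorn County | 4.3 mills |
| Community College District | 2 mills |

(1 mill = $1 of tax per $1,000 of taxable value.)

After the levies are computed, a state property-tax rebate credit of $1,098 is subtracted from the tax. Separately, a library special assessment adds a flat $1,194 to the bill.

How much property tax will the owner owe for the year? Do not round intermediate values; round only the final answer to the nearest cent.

$5,351.29

Assessed value = $1,112,230 × 0.75 = $834,172.5
Elkhorn County: $834,172.5 × 0.0043 = $3,586.94175
Community College District: $834,172.5 × 0.002 = $1,668.345
Levies subtotal = $5,255.28675
After credit = $5,255.28675 − $1,098 = $4,157.28675
Total = $4,157.28675 + $1,194 = $5,351.28675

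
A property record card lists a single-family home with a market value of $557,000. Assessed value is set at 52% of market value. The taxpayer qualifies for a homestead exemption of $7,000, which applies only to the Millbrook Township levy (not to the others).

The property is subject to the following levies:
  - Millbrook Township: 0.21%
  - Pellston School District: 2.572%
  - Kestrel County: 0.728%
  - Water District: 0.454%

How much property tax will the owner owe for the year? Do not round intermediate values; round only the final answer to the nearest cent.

$11,466.63

Assessed value = $557,000 × 0.52 = $289,640
Millbrook Township: ($289,640 − $7,000) × 0.0021 = $282,640 × 0.0021 = $593.544
Pellston School District: $289,640 × 0.02572 = $7,449.5408
Kestrel County: $289,640 × 0.00728 = $2,108.5792
Water District: $289,640 × 0.00454 = $1,314.9656
Total = $11,466.6296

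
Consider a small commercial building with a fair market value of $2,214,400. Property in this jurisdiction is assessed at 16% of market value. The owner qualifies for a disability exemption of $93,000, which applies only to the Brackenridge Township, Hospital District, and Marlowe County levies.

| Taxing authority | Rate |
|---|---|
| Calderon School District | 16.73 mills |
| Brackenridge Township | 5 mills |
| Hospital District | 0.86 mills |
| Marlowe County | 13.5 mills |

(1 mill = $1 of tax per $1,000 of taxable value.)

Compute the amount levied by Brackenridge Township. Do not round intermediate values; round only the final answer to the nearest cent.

Assessed value = $2,214,400 × 0.16 = $354,304
Brackenridge Township taxable value = $354,304 − $93,000 = $261,304
Brackenridge Township levy = $261,304 × 0.005 = $1,306.52

$1,306.52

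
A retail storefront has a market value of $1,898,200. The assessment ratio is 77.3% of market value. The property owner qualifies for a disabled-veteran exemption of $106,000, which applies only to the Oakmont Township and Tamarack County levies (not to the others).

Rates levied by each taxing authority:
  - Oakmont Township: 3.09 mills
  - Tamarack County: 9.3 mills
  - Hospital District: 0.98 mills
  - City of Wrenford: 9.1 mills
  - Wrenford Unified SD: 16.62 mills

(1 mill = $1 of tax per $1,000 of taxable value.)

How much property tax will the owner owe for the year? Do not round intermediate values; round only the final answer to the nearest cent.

$56,043.75

Assessed value = $1,898,200 × 0.773 = $1,467,308.6
Oakmont Township: ($1,467,308.6 − $106,000) × 0.00309 = $1,361,308.6 × 0.00309 = $4,206.443574
Tamarack County: ($1,467,308.6 − $106,000) × 0.0093 = $1,361,308.6 × 0.0093 = $12,660.16998
Hospital District: $1,467,308.6 × 0.00098 = $1,437.962428
City of Wrenford: $1,467,308.6 × 0.0091 = $13,352.50826
Wrenford Unified SD: $1,467,308.6 × 0.01662 = $24,386.668932
Total = $56,043.753174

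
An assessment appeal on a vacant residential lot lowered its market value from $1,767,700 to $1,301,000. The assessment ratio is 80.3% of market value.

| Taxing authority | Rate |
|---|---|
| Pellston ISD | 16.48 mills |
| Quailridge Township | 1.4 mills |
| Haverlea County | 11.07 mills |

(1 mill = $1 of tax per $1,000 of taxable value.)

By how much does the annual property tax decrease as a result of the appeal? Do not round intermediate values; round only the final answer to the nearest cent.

Old assessed value = $1,767,700 × 0.803 = $1,419,463.1
New assessed value = $1,301,000 × 0.803 = $1,044,703
Combined rate = 0.01648 + 0.0014 + 0.01107 = 0.02895
Old tax = $1,419,463.1 × 0.02895 = $41,093.456745
New tax = $1,044,703 × 0.02895 = $30,244.15185
Reduction = $41,093.456745 − $30,244.15185 = $10,849.304895

$10,849.30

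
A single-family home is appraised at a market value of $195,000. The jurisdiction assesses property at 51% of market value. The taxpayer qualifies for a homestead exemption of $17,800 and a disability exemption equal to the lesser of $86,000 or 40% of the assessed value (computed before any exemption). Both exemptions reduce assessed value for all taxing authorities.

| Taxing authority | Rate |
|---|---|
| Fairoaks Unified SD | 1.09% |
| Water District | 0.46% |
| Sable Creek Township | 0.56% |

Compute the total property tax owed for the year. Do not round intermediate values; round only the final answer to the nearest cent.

Assessed value = $195,000 × 0.51 = $99,450
Disability exemption = min($86,000, 40% × $99,450) = min($86,000, $39,780) = $39,780 (percentage binds)
Taxable value = $99,450 − $17,800 − $39,780 = $41,870
Fairoaks Unified SD: $41,870 × 0.0109 = $456.383
Water District: $41,870 × 0.0046 = $192.602
Sable Creek Township: $41,870 × 0.0056 = $234.472
Total = $883.457

$883.46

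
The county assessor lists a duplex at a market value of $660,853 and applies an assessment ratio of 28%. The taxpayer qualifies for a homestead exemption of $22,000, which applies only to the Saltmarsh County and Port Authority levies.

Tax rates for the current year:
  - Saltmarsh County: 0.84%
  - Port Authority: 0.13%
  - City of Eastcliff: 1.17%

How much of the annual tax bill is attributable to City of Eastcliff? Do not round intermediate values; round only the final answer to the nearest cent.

$2,164.95

Assessed value = $660,853 × 0.28 = $185,038.84
City of Eastcliff taxable value = $185,038.84 (exemption does not apply)
City of Eastcliff levy = $185,038.84 × 0.0117 = $2,164.954428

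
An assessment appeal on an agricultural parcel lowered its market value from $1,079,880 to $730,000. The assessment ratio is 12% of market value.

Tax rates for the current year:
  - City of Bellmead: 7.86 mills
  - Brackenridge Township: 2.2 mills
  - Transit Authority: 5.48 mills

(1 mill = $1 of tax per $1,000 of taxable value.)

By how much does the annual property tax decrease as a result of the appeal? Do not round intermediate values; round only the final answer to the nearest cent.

Old assessed value = $1,079,880 × 0.12 = $129,585.6
New assessed value = $730,000 × 0.12 = $87,600
Combined rate = 0.00786 + 0.0022 + 0.00548 = 0.01554
Old tax = $129,585.6 × 0.01554 = $2,013.760224
New tax = $87,600 × 0.01554 = $1,361.304
Reduction = $2,013.760224 − $1,361.304 = $652.456224

$652.46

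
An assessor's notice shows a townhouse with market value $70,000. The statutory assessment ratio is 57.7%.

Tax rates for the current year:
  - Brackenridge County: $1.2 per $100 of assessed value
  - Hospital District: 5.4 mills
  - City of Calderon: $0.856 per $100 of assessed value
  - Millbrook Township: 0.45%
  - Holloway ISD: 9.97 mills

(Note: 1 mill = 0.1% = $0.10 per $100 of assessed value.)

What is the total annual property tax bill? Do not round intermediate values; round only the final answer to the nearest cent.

$1,632.97

Assessed value = $70,000 × 0.577 = $40,390
Brackenridge County: $40,390 × 0.012 = $484.68
Hospital District: $40,390 × 0.0054 = $218.106
City of Calderon: $40,390 × 0.00856 = $345.7384
Millbrook Township: $40,390 × 0.0045 = $181.755
Holloway ISD: $40,390 × 0.00997 = $402.6883
Total = $1,632.9677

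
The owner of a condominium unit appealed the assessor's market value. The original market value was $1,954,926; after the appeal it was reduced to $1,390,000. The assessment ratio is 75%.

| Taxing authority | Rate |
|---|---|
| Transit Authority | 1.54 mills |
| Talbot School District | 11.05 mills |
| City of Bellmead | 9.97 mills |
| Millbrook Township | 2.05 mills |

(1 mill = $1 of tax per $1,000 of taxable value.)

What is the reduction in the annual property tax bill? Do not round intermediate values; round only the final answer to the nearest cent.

$10,427.12

Old assessed value = $1,954,926 × 0.75 = $1,466,194.5
New assessed value = $1,390,000 × 0.75 = $1,042,500
Combined rate = 0.00154 + 0.01105 + 0.00997 + 0.00205 = 0.02461
Old tax = $1,466,194.5 × 0.02461 = $36,083.046645
New tax = $1,042,500 × 0.02461 = $25,655.925
Reduction = $36,083.046645 − $25,655.925 = $10,427.121645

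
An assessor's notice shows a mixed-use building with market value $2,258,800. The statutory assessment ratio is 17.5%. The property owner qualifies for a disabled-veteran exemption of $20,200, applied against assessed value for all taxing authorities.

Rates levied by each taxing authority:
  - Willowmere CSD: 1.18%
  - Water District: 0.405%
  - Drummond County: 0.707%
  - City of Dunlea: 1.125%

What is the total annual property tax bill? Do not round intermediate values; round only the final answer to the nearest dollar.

$12,817

Assessed value = $2,258,800 × 0.175 = $395,290
Taxable value = $395,290 − $20,200 = $375,090
Willowmere CSD: $375,090 × 0.0118 = $4,426.062
Water District: $375,090 × 0.00405 = $1,519.1145
Drummond County: $375,090 × 0.00707 = $2,651.8863
City of Dunlea: $375,090 × 0.01125 = $4,219.7625
Total = $4,426.062 + $1,519.1145 + $2,651.8863 + $4,219.7625 = $12,816.8253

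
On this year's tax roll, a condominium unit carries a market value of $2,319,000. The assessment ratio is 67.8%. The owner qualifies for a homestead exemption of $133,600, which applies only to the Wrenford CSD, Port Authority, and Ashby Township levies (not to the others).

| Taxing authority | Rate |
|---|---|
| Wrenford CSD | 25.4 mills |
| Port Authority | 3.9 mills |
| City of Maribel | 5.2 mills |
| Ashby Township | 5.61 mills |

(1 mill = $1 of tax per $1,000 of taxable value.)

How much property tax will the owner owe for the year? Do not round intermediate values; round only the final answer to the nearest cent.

$58,400.26

Assessed value = $2,319,000 × 0.678 = $1,572,282
Wrenford CSD: ($1,572,282 − $133,600) × 0.0254 = $1,438,682 × 0.0254 = $36,542.5228
Port Authority: ($1,572,282 − $133,600) × 0.0039 = $1,438,682 × 0.0039 = $5,610.8598
City of Maribel: $1,572,282 × 0.0052 = $8,175.8664
Ashby Township: ($1,572,282 − $133,600) × 0.00561 = $1,438,682 × 0.00561 = $8,071.00602
Total = $58,400.25502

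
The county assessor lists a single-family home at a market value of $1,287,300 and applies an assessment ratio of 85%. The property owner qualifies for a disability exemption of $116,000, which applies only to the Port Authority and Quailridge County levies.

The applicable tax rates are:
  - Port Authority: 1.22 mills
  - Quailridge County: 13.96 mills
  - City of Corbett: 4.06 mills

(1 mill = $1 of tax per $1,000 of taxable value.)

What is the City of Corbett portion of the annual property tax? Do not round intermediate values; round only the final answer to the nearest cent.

Assessed value = $1,287,300 × 0.85 = $1,094,205
City of Corbett taxable value = $1,094,205 (exemption does not apply)
City of Corbett levy = $1,094,205 × 0.00406 = $4,442.4723

$4,442.47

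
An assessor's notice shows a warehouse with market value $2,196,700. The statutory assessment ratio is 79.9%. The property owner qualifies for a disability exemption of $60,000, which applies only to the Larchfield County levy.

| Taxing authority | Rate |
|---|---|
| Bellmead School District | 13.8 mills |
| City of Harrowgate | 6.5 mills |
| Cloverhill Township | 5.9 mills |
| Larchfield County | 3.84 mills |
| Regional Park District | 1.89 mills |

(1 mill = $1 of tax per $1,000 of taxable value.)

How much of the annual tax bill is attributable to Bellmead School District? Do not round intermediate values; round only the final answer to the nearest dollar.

Assessed value = $2,196,700 × 0.799 = $1,755,163.3
Bellmead School District taxable value = $1,755,163.3 (exemption does not apply)
Bellmead School District levy = $1,755,163.3 × 0.0138 = $24,221.25354

$24,221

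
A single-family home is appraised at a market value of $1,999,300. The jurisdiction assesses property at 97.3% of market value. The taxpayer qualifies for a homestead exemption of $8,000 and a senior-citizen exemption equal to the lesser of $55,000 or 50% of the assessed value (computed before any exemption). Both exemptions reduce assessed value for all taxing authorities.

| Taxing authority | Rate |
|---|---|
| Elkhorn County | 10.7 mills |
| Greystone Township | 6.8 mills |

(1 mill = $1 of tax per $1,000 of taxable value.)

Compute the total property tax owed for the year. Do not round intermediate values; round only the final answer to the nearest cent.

Assessed value = $1,999,300 × 0.973 = $1,945,318.9
Senior-citizen exemption = min($55,000, 50% × $1,945,318.9) = min($55,000, $972,659.45) = $55,000 (dollar cap binds)
Taxable value = $1,945,318.9 − $8,000 − $55,000 = $1,882,318.9
Elkhorn County: $1,882,318.9 × 0.0107 = $20,140.81223
Greystone Township: $1,882,318.9 × 0.0068 = $12,799.76852
Total = $32,940.58075

$32,940.58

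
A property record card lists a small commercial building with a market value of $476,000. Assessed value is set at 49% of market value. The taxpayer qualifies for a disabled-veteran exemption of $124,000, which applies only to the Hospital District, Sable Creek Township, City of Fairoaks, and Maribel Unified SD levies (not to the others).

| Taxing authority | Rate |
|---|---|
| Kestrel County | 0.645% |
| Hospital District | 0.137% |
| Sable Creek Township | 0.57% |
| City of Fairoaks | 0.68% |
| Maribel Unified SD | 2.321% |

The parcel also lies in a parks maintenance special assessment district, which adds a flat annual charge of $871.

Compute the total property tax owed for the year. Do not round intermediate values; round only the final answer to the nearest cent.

$6,426.02

Assessed value = $476,000 × 0.49 = $233,240
Kestrel County: $233,240 × 0.00645 = $1,504.398
Hospital District: ($233,240 − $124,000) × 0.00137 = $109,240 × 0.00137 = $149.6588
Sable Creek Township: ($233,240 − $124,000) × 0.0057 = $109,240 × 0.0057 = $622.668
City of Fairoaks: ($233,240 − $124,000) × 0.0068 = $109,240 × 0.0068 = $742.832
Maribel Unified SD: ($233,240 − $124,000) × 0.02321 = $109,240 × 0.02321 = $2,535.4604
Levies subtotal = $5,555.0172
Total = $5,555.0172 + $871 = $6,426.0172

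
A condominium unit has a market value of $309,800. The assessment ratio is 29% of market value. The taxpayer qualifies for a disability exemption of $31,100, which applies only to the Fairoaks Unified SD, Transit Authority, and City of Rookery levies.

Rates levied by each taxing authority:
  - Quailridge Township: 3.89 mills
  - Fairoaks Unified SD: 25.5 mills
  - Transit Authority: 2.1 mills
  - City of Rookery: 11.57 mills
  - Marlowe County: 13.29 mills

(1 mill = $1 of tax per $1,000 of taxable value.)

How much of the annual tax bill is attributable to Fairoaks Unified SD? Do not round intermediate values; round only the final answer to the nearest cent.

$1,497.92

Assessed value = $309,800 × 0.29 = $89,842
Fairoaks Unified SD taxable value = $89,842 − $31,100 = $58,742
Fairoaks Unified SD levy = $58,742 × 0.0255 = $1,497.921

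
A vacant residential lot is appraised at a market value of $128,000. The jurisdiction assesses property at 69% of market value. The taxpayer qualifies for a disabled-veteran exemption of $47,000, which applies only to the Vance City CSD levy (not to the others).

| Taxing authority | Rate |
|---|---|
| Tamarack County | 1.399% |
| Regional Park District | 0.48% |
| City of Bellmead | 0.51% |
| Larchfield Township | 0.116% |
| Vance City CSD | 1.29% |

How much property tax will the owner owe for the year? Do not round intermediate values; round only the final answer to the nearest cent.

$2,745.44

Assessed value = $128,000 × 0.69 = $88,320
Tamarack County: $88,320 × 0.01399 = $1,235.5968
Regional Park District: $88,320 × 0.0048 = $423.936
City of Bellmead: $88,320 × 0.0051 = $450.432
Larchfield Township: $88,320 × 0.00116 = $102.4512
Vance City CSD: ($88,320 − $47,000) × 0.0129 = $41,320 × 0.0129 = $533.028
Total = $2,745.444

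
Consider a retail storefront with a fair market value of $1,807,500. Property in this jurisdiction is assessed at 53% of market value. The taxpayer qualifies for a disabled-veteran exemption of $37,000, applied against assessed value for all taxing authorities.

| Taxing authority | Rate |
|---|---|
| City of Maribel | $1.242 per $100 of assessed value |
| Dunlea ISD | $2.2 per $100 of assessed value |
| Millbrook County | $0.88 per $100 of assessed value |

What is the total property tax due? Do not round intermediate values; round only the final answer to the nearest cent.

$39,804.54

Assessed value = $1,807,500 × 0.53 = $957,975
Taxable value = $957,975 − $37,000 = $920,975
City of Maribel: $920,975 × 0.01242 = $11,438.5095
Dunlea ISD: $920,975 × 0.022 = $20,261.45
Millbrook County: $920,975 × 0.0088 = $8,104.58
Total = $11,438.5095 + $20,261.45 + $8,104.58 = $39,804.5395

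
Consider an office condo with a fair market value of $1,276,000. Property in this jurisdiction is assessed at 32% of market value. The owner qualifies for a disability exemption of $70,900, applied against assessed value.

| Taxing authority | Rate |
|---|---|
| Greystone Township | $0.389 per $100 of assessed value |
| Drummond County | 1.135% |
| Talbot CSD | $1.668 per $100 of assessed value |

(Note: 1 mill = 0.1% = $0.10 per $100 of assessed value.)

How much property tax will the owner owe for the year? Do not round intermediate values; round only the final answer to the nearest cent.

$10,770.45

Assessed value = $1,276,000 × 0.32 = $408,320
Taxable value = $408,320 − $70,900 = $337,420
Greystone Township: $337,420 × 0.00389 = $1,312.5638
Drummond County: $337,420 × 0.01135 = $3,829.717
Talbot CSD: $337,420 × 0.01668 = $5,628.1656
Total = $10,770.4464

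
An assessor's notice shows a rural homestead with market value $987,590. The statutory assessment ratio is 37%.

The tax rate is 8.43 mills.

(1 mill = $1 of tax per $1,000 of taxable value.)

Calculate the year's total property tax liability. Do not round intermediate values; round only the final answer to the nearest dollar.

$3,080

Assessed value = $987,590 × 0.37 = $365,408.3
Tax = $365,408.3 × 0.00843 = $3,080.391969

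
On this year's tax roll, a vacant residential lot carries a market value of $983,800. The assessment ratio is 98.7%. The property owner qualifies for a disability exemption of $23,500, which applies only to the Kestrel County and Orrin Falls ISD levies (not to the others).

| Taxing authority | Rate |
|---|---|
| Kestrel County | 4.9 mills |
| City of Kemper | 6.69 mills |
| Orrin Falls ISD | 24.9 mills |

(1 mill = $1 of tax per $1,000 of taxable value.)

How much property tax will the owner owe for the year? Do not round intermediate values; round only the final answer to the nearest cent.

Assessed value = $983,800 × 0.987 = $971,010.6
Kestrel County: ($971,010.6 − $23,500) × 0.0049 = $947,510.6 × 0.0049 = $4,642.80194
City of Kemper: $971,010.6 × 0.00669 = $6,496.060914
Orrin Falls ISD: ($971,010.6 − $23,500) × 0.0249 = $947,510.6 × 0.0249 = $23,593.01394
Total = $34,731.876794

$34,731.88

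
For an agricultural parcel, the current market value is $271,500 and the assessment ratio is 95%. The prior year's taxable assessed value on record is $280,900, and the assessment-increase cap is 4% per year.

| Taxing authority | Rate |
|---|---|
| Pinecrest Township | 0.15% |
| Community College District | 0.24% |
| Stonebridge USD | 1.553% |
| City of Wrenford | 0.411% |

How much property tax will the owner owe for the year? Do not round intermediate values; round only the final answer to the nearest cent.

Uncapped assessed value = $271,500 × 0.95 = $257,925
Cap limit = $280,900 × 1.04 = $292,136
Taxable assessed value = min($257,925, $292,136) = $257,925 (cap does not bind)
Pinecrest Township: $257,925 × 0.0015 = $386.8875
Community College District: $257,925 × 0.0024 = $619.02
Stonebridge USD: $257,925 × 0.01553 = $4,005.57525
City of Wrenford: $257,925 × 0.00411 = $1,060.07175
Total = $6,071.5545

$6,071.55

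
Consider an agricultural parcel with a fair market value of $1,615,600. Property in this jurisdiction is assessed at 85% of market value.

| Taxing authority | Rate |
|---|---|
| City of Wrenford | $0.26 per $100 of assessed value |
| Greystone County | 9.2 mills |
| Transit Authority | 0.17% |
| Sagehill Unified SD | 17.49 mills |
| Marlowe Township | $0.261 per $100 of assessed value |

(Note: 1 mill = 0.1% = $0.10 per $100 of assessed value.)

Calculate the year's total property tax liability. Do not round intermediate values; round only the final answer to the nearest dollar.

Assessed value = $1,615,600 × 0.85 = $1,373,260
City of Wrenford: $1,373,260 × 0.0026 = $3,570.476
Greystone County: $1,373,260 × 0.0092 = $12,633.992
Transit Authority: $1,373,260 × 0.0017 = $2,334.542
Sagehill Unified SD: $1,373,260 × 0.01749 = $24,018.3174
Marlowe Township: $1,373,260 × 0.00261 = $3,584.2086
Total = $46,141.536

$46,142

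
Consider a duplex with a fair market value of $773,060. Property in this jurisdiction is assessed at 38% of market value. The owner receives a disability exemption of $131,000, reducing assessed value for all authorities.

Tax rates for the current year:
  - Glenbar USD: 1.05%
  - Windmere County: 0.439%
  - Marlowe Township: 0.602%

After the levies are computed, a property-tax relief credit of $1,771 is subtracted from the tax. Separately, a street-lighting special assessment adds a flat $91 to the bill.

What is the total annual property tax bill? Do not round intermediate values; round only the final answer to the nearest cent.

Assessed value = $773,060 × 0.38 = $293,762.8
Taxable value = $293,762.8 − $131,000 = $162,762.8
Glenbar USD: $162,762.8 × 0.0105 = $1,709.0094
Windmere County: $162,762.8 × 0.00439 = $714.528692
Marlowe Township: $162,762.8 × 0.00602 = $979.832056
Levies subtotal = $3,403.370148
After credit = $3,403.370148 − $1,771 = $1,632.370148
Total = $1,632.370148 + $91 = $1,723.370148

$1,723.37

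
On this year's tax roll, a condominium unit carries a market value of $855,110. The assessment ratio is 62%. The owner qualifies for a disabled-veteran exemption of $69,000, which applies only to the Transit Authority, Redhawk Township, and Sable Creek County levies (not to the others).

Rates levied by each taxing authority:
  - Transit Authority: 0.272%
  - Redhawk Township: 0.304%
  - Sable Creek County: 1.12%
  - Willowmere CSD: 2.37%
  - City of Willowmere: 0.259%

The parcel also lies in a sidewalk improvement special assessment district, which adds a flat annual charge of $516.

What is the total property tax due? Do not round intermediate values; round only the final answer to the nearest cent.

Assessed value = $855,110 × 0.62 = $530,168.2
Transit Authority: ($530,168.2 − $69,000) × 0.00272 = $461,168.2 × 0.00272 = $1,254.377504
Redhawk Township: ($530,168.2 − $69,000) × 0.00304 = $461,168.2 × 0.00304 = $1,401.951328
Sable Creek County: ($530,168.2 − $69,000) × 0.0112 = $461,168.2 × 0.0112 = $5,165.08384
Willowmere CSD: $530,168.2 × 0.0237 = $12,564.98634
City of Willowmere: $530,168.2 × 0.00259 = $1,373.135638
Levies subtotal = $21,759.53465
Total = $21,759.53465 + $516 = $22,275.53465

$22,275.53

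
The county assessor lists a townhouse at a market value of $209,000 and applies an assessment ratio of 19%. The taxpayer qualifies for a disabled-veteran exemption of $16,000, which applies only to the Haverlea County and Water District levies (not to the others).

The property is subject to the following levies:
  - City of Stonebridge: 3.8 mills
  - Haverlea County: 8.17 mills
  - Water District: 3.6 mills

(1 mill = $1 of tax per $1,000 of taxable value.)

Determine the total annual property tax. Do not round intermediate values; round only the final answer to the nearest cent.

$429.96

Assessed value = $209,000 × 0.19 = $39,710
City of Stonebridge: $39,710 × 0.0038 = $150.898
Haverlea County: ($39,710 − $16,000) × 0.00817 = $23,710 × 0.00817 = $193.7107
Water District: ($39,710 − $16,000) × 0.0036 = $23,710 × 0.0036 = $85.356
Total = $429.9647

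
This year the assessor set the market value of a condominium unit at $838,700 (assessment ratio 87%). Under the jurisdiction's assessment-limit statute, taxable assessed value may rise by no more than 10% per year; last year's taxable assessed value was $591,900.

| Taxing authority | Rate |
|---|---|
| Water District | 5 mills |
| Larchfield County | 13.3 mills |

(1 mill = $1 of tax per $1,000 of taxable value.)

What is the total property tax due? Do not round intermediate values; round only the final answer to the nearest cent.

$11,914.95

Uncapped assessed value = $838,700 × 0.87 = $729,669
Cap limit = $591,900 × 1.1 = $651,090
Taxable assessed value = min($729,669, $651,090) = $651,090 (cap binds)
Water District: $651,090 × 0.005 = $3,255.45
Larchfield County: $651,090 × 0.0133 = $8,659.497
Total = $11,914.947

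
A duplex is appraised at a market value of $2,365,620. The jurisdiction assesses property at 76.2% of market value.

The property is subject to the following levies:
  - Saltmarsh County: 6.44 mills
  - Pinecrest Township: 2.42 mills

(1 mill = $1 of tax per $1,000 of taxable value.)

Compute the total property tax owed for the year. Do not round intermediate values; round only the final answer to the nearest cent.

$15,971.06

Assessed value = $2,365,620 × 0.762 = $1,802,602.44
Saltmarsh County: $1,802,602.44 × 0.00644 = $11,608.7597136
Pinecrest Township: $1,802,602.44 × 0.00242 = $4,362.2979048
Total = $11,608.7597136 + $4,362.2979048 = $15,971.0576184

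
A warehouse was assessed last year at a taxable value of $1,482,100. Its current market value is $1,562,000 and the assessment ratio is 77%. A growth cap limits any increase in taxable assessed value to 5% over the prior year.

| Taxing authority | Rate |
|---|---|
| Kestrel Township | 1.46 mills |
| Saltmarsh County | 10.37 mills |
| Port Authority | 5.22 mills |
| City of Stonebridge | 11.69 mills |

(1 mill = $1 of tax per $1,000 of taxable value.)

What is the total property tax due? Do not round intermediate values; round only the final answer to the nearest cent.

$34,566.75

Uncapped assessed value = $1,562,000 × 0.77 = $1,202,740
Cap limit = $1,482,100 × 1.05 = $1,556,205
Taxable assessed value = min($1,202,740, $1,556,205) = $1,202,740 (cap does not bind)
Kestrel Township: $1,202,740 × 0.00146 = $1,756.0004
Saltmarsh County: $1,202,740 × 0.01037 = $12,472.4138
Port Authority: $1,202,740 × 0.00522 = $6,278.3028
City of Stonebridge: $1,202,740 × 0.01169 = $14,060.0306
Total = $34,566.7476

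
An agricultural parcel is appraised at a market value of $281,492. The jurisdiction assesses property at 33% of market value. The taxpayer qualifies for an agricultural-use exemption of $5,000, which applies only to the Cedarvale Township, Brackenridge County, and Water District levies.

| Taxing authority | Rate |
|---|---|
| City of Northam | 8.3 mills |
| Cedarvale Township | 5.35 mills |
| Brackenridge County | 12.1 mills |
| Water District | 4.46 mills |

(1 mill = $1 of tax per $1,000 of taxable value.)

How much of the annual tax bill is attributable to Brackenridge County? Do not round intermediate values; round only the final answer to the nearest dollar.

$1,063

Assessed value = $281,492 × 0.33 = $92,892.36
Brackenridge County taxable value = $92,892.36 − $5,000 = $87,892.36
Brackenridge County levy = $87,892.36 × 0.0121 = $1,063.497556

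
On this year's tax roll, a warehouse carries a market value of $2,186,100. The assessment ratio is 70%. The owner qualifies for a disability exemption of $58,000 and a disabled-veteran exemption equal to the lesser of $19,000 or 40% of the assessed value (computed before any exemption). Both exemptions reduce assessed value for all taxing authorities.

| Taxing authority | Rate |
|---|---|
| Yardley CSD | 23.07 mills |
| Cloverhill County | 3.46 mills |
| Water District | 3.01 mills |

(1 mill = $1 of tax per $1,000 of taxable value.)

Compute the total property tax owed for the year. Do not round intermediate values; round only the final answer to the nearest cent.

Assessed value = $2,186,100 × 0.7 = $1,530,270
Disabled-veteran exemption = min($19,000, 40% × $1,530,270) = min($19,000, $612,108) = $19,000 (dollar cap binds)
Taxable value = $1,530,270 − $58,000 − $19,000 = $1,453,270
Yardley CSD: $1,453,270 × 0.02307 = $33,526.9389
Cloverhill County: $1,453,270 × 0.00346 = $5,028.3142
Water District: $1,453,270 × 0.00301 = $4,374.3427
Total = $42,929.5958

$42,929.60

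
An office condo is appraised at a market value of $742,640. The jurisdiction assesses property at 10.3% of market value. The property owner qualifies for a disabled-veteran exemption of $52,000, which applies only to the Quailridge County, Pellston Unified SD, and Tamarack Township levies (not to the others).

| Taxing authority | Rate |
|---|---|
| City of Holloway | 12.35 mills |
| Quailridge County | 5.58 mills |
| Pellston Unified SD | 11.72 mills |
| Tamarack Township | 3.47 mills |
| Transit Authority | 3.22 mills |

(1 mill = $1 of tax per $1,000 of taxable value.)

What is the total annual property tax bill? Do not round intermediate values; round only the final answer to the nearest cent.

$1,699.68

Assessed value = $742,640 × 0.103 = $76,491.92
City of Holloway: $76,491.92 × 0.01235 = $944.675212
Quailridge County: ($76,491.92 − $52,000) × 0.00558 = $24,491.92 × 0.00558 = $136.6649136
Pellston Unified SD: ($76,491.92 − $52,000) × 0.01172 = $24,491.92 × 0.01172 = $287.0453024
Tamarack Township: ($76,491.92 − $52,000) × 0.00347 = $24,491.92 × 0.00347 = $84.9869624
Transit Authority: $76,491.92 × 0.00322 = $246.3039824
Total = $1,699.6763728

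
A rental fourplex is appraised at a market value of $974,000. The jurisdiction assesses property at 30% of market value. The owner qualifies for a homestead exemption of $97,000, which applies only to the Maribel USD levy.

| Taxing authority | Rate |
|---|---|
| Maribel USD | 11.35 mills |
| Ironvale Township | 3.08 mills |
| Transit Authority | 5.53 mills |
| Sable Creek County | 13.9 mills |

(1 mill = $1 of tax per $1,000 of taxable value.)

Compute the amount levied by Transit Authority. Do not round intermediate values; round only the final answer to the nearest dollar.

Assessed value = $974,000 × 0.3 = $292,200
Transit Authority taxable value = $292,200 (exemption does not apply)
Transit Authority levy = $292,200 × 0.00553 = $1,615.866

$1,616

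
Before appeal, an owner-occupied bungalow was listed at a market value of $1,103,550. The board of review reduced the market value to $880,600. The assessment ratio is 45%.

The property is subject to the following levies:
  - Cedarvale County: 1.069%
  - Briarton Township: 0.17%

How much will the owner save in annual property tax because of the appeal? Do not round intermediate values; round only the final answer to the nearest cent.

Old assessed value = $1,103,550 × 0.45 = $496,597.5
New assessed value = $880,600 × 0.45 = $396,270
Combined rate = 0.01069 + 0.0017 = 0.01239
Old tax = $496,597.5 × 0.01239 = $6,152.843025
New tax = $396,270 × 0.01239 = $4,909.7853
Reduction = $6,152.843025 − $4,909.7853 = $1,243.057725

$1,243.06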